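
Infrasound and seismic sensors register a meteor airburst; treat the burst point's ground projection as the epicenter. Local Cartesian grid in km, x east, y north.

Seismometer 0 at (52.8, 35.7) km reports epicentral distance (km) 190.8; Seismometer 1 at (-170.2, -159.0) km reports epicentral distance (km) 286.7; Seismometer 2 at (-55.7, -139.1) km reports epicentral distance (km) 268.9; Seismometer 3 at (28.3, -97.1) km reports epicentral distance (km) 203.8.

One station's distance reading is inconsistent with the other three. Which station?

Solve using three stations at a time. Using Seismometer 0, Seismometer 1, Seismometer 2 (subtract circle equations pairwise → linear system) gives (x, y) ≈ (-117.0, 122.7).
Distances from that point to each station vs reported:
  Seismometer 0: calculated 190.8 vs reported 190.8 → residual 0.0 km
  Seismometer 1: calculated 286.7 vs reported 286.7 → residual 0.0 km
  Seismometer 2: calculated 268.9 vs reported 268.9 → residual 0.0 km
  Seismometer 3: calculated 263.5 vs reported 203.8 → residual 59.7 km
Seismometer 0, Seismometer 1, Seismometer 2 are mutually consistent (residuals ≈ 0); Seismometer 3 is off by 59.7 km.

Seismometer 3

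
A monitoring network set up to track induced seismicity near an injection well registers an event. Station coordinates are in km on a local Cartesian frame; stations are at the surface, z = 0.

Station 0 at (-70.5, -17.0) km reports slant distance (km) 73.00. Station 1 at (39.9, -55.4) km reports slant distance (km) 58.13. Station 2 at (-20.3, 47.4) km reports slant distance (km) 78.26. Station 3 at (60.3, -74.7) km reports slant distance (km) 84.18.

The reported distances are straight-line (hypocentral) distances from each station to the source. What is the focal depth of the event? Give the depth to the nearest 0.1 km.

Each station gives a sphere (x−x_i)² + (y−y_i)² + z² = d_i² (stations at z=0).
Subtracting the Station 0 sphere from Station 1 and Station 2: z² cancels, leaving linear equations in x and y:
220.8 x − 76.8 y = 1351.82
100.4 x + 128.8 y = -3396.03
Solving: x ≈ -2.398, y ≈ -24.497 km (keep extra digits for the depth step; rounded: -2.4, -24.5).
Then from the Station 0 sphere: z² = 73.00² − (x + 70.5)² − (y + 17.0)² with x = -2.398, y = -24.497, so z ≈ 25.197 ≈ 25.2 km.

depth ≈ 25.2 km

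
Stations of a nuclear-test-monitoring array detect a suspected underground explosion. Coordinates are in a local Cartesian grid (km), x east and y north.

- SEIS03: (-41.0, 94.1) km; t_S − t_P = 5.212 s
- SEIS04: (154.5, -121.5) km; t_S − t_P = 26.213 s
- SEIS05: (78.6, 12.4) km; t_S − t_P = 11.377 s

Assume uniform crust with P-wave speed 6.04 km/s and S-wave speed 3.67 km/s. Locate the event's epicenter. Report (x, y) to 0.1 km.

Distance from S−P lag: d = Δt · v_P v_S / (v_P − v_S) = Δt · (6.04·3.67)/(6.04−3.67) ≈ 9.3531·Δt.
So d_SEIS03 = 48.75, d_SEIS04 = 245.17, d_SEIS05 = 106.41 km.
Circle about each station: (x + 41.0)² + (y − 94.1)² = 48.75²; (x − 154.5)² + (y + 121.5)² = 245.17²; (x − 78.6)² + (y − 12.4)² = 106.41².
Subtracting the SEIS03 equation from the SEIS04 and SEIS05 equations removes the quadratic terms:
391.0 x − 431.2 y = -29635.08
239.2 x − 163.4 y = -13150.62
Solving the 2×2 system: x ≈ -21.1, y ≈ 49.6 km.
Check against SEIS03 (with the unrounded x, y): √((x + 41.0)²+(y − 94.1)²) = 48.75 ≈ 48.75 km. ✓

(-21.1, 49.6)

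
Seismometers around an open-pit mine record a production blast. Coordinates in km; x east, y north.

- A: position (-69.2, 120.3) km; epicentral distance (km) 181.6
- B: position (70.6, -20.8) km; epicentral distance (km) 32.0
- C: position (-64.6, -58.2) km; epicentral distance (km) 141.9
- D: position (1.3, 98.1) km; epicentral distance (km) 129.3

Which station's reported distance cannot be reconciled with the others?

C

Solve using three stations at a time. Using A, B, D (subtract circle equations pairwise → linear system) gives (x, y) ≈ (38.9, -25.6).
Distances from that point to each station vs reported:
  A: calculated 181.6 vs reported 181.6 → residual 0.0 km
  B: calculated 32.0 vs reported 32.0 → residual 0.0 km
  C: calculated 108.5 vs reported 141.9 → residual 33.4 km
  D: calculated 129.3 vs reported 129.3 → residual 0.0 km
A, B, D are mutually consistent (residuals ≈ 0); C is off by 33.4 km.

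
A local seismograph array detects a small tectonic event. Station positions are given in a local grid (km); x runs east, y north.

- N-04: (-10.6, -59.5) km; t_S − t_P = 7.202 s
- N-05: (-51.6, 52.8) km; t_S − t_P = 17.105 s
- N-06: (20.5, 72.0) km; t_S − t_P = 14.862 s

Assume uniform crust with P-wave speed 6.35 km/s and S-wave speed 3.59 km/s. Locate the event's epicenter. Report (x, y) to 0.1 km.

Distance from S−P lag: d = Δt · v_P v_S / (v_P − v_S) = Δt · (6.35·3.59)/(6.35−3.59) ≈ 8.2596·Δt.
So d_N-04 = 59.49, d_N-05 = 141.28, d_N-06 = 122.75 km.
Circle about each station: (x + 10.6)² + (y + 59.5)² = 59.49²; (x + 51.6)² + (y − 52.8)² = 141.28²; (x − 20.5)² + (y − 72.0)² = 122.75².
Subtracting pairs of circle equations eliminates x²+y² and gives linear equations (the radical axes):
-82.0 x + 224.6 y = -14623.19
62.2 x + 263.0 y = -9576.86
Solving the 2×2 system: x ≈ 47.7, y ≈ -47.7 km.
Check against N-04 (with the unrounded x, y): √((x + 10.6)²+(y + 59.5)²) = 59.48 ≈ 59.49 km. ✓

47.7 km east, -47.7 km north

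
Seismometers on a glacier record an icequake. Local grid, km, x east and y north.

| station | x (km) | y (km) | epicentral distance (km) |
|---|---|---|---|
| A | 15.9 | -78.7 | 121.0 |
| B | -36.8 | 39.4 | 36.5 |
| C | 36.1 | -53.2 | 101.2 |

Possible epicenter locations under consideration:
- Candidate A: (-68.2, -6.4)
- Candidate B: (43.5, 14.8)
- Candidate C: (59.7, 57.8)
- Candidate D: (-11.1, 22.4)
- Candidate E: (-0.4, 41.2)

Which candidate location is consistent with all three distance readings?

Candidate E

For each candidate, compare |candidate − station| to the reported distance:
Candidate A: residuals A 10.1, B 19.0, C 13.1 → max 19.0 km
Candidate B: residuals A 23.5, B 47.5, C 32.8 → max 47.5 km
Candidate C: residuals A 22.4, B 61.7, C 12.3 → max 61.7 km
Candidate D: residuals A 16.4, B 5.7, C 12.1 → max 16.4 km
Candidate E: residuals A 0.0, B 0.1, C 0.0 → max 0.1 km
Only Candidate E has all residuals ≈ 0.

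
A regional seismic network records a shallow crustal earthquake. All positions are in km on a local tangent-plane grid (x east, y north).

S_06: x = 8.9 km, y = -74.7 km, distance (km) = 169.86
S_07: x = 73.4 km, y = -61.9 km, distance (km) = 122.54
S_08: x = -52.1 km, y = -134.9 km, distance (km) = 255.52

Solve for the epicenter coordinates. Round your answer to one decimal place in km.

125.1 km east, 49.2 km north

Circle about each station: (x − 8.9)² + (y + 74.7)² = 169.86²; (x − 73.4)² + (y + 61.9)² = 122.54²; (x + 52.1)² + (y + 134.9)² = 255.52².
Subtracting the S_06 equation from the S_07 and S_08 equations removes the quadratic terms:
129.0 x + 25.6 y = 17396.24
-122.0 x − 120.4 y = -21184.93
Solving the 2×2 system: x ≈ 125.1, y ≈ 49.2 km.
Check against S_06 (with the unrounded x, y): √((x − 8.9)²+(y + 74.7)²) = 169.86 ≈ 169.86 km. ✓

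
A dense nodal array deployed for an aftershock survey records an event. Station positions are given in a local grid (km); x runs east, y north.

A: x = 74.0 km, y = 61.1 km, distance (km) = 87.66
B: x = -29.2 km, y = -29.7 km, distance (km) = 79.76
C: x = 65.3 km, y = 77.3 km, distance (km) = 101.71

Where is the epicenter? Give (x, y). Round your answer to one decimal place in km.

x ≈ 50.3 km, y ≈ -23.3 km

Circle about each station: (x − 74.0)² + (y − 61.1)² = 87.66²; (x + 29.2)² + (y + 29.7)² = 79.76²; (x − 65.3)² + (y − 77.3)² = 101.71².
Subtracting pairs of circle equations eliminates x²+y² and gives linear equations (the radical axes):
-206.4 x − 181.6 y = -6151.86
-17.4 x + 32.4 y = -1630.48
Solving the 2×2 system: x ≈ 50.3, y ≈ -23.3 km.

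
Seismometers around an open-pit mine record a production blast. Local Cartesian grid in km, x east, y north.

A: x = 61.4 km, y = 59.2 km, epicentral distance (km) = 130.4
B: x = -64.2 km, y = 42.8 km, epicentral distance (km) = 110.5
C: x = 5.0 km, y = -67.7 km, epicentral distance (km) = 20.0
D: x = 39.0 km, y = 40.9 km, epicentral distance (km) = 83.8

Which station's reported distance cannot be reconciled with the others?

Solve using three stations at a time. Using A, B, C (subtract circle equations pairwise → linear system) gives (x, y) ≈ (-7.1, -51.8).
Distances from that point to each station vs reported:
  A: calculated 130.4 vs reported 130.4 → residual 0.0 km
  B: calculated 110.5 vs reported 110.5 → residual 0.0 km
  C: calculated 20.0 vs reported 20.0 → residual 0.0 km
  D: calculated 103.5 vs reported 83.8 → residual 19.7 km
A, B, C are mutually consistent (residuals ≈ 0); D is off by 19.7 km.

D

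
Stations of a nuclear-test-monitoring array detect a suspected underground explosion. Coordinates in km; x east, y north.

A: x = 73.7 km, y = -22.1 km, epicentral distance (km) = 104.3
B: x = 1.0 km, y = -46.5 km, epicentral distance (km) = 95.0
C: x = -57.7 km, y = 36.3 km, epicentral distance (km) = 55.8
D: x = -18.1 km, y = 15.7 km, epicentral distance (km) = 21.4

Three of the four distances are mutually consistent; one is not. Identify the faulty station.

Solve using three stations at a time. Using A, B, C (subtract circle equations pairwise → linear system) gives (x, y) ≈ (-3.2, 48.4).
Distances from that point to each station vs reported:
  A: calculated 104.3 vs reported 104.3 → residual 0.0 km
  B: calculated 95.0 vs reported 95.0 → residual 0.0 km
  C: calculated 55.9 vs reported 55.8 → residual 0.1 km
  D: calculated 36.0 vs reported 21.4 → residual 14.6 km
A, B, C are mutually consistent (residuals ≈ 0); D is off by 14.6 km.

D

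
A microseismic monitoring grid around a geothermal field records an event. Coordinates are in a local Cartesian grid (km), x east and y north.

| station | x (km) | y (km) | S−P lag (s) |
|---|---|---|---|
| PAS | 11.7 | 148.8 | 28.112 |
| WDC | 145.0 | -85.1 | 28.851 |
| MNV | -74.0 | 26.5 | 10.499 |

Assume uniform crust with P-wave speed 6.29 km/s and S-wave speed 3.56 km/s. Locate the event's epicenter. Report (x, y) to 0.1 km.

Distance from S−P lag: d = Δt · v_P v_S / (v_P − v_S) = Δt · (6.29·3.56)/(6.29−3.56) ≈ 8.2023·Δt.
So d_PAS = 230.58, d_WDC = 236.65, d_MNV = 86.12 km.
Circle about each station: (x − 11.7)² + (y − 148.8)² = 230.58²; (x − 145.0)² + (y + 85.1)² = 236.65²; (x + 74.0)² + (y − 26.5)² = 86.12².
Subtracting pairs of circle equations eliminates x²+y² and gives linear equations (the radical axes):
266.6 x − 467.8 y = 3152.59
-171.4 x − 244.6 y = 29650.40
Solving the 2×2 system: x ≈ -90.1, y ≈ -58.1 km.

x ≈ -90.1 km, y ≈ -58.1 km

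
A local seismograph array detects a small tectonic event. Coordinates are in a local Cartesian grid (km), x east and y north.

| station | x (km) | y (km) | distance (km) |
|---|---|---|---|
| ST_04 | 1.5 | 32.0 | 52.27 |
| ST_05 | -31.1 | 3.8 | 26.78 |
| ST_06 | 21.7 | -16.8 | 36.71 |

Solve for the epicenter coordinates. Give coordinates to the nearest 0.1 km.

Circle about each station: (x − 1.5)² + (y − 32.0)² = 52.27²; (x + 31.1)² + (y − 3.8)² = 26.78²; (x − 21.7)² + (y + 16.8)² = 36.71².
Subtracting the ST_04 equation from the ST_05 and ST_06 equations removes the quadratic terms:
-65.2 x − 56.4 y = 1970.38
40.4 x − 97.6 y = 1111.41
Solving the 2×2 system: x ≈ -15.0, y ≈ -17.6 km.
Check against ST_04 (with the unrounded x, y): √((x − 1.5)²+(y − 32.0)²) = 52.27 ≈ 52.27 km. ✓

-15.0 km east, -17.6 km north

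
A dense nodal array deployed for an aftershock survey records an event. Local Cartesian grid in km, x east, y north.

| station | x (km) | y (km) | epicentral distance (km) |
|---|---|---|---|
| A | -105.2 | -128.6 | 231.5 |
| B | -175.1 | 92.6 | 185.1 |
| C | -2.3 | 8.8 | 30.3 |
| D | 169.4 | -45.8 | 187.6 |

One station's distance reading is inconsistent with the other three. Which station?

A

Solve using three stations at a time. Using B, C, D (subtract circle equations pairwise → linear system) gives (x, y) ≈ (1.9, 38.5).
Distances from that point to each station vs reported:
  A: calculated 198.4 vs reported 231.5 → residual 33.1 km
  B: calculated 185.0 vs reported 185.1 → residual 0.1 km
  C: calculated 30.0 vs reported 30.3 → residual 0.3 km
  D: calculated 187.5 vs reported 187.6 → residual 0.1 km
B, C, D are mutually consistent (residuals ≈ 0); A is off by 33.1 km.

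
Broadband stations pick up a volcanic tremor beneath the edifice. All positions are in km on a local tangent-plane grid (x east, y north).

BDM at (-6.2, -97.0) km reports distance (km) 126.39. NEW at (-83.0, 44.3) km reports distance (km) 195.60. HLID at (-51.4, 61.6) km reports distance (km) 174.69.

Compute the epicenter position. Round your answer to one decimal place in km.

(99.1, -27.1)

Circle about each station: (x + 6.2)² + (y + 97.0)² = 126.39²; (x + 83.0)² + (y − 44.3)² = 195.60²; (x + 51.4)² + (y − 61.6)² = 174.69².
Subtracting pairs of circle equations eliminates x²+y² and gives linear equations (the radical axes):
-153.6 x + 282.6 y = -22880.88
-90.4 x + 317.2 y = -17553.08
Solving the 2×2 system: x ≈ 99.1, y ≈ -27.1 km.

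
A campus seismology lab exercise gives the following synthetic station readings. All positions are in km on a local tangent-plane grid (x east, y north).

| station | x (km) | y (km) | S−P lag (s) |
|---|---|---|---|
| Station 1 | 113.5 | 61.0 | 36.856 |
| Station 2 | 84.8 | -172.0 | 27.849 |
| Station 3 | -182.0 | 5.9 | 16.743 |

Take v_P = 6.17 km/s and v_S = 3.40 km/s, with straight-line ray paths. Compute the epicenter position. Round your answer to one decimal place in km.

x ≈ -113.8 km, y ≈ -101.0 km

Distance from S−P lag: d = Δt · v_P v_S / (v_P − v_S) = Δt · (6.17·3.40)/(6.17−3.40) ≈ 7.5733·Δt.
So d_Station 1 = 279.12, d_Station 2 = 210.91, d_Station 3 = 126.80 km.
Circle about each station: (x − 113.5)² + (y − 61.0)² = 279.12²; (x − 84.8)² + (y + 172.0)² = 210.91²; (x + 182.0)² + (y − 5.9)² = 126.80².
Subtracting pairs of circle equations eliminates x²+y² and gives linear equations (the radical axes):
-57.4 x − 466.0 y = 53596.74
-591.0 x − 110.2 y = 78385.29
Solving the 2×2 system: x ≈ -113.8, y ≈ -101.0 km.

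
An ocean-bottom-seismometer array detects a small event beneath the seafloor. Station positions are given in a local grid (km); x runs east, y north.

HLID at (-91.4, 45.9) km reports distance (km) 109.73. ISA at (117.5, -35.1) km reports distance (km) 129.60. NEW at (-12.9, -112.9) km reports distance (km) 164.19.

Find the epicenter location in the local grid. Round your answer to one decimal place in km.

18.3 km east, 48.3 km north

Circle about each station: (x + 91.4)² + (y − 45.9)² = 109.73²; (x − 117.5)² + (y + 35.1)² = 129.60²; (x + 12.9)² + (y + 112.9)² = 164.19².
Subtracting pairs of circle equations eliminates x²+y² and gives linear equations (the radical axes):
417.8 x − 162.0 y = -178.00
157.0 x − 317.6 y = -12465.63
Solving the 2×2 system: x ≈ 18.3, y ≈ 48.3 km.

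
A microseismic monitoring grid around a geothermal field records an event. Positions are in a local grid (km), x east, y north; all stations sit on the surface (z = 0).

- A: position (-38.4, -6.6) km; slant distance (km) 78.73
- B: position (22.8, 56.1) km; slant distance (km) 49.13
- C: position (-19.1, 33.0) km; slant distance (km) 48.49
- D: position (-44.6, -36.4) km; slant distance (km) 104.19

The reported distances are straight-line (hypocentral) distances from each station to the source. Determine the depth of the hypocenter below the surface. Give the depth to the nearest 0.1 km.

depth ≈ 42.3 km

Each station gives a sphere (x−x_i)² + (y−y_i)² + z² = d_i² (stations at z=0).
Subtracting the A sphere from B and C: z² cancels, leaving linear equations in x and y:
122.4 x + 125.4 y = 5933.59
38.6 x + 79.2 y = 3782.82
Solving: x ≈ -0.912, y ≈ 48.207 km (keep extra digits for the depth step; rounded: -0.9, 48.2).
Then from the A sphere: z² = 78.73² − (x + 38.4)² − (y + 6.6)² with x = -0.912, y = 48.207, so z ≈ 42.300 ≈ 42.3 km.
Check against D (with the unrounded solution): distance 104.19 ≈ 104.19 km. ✓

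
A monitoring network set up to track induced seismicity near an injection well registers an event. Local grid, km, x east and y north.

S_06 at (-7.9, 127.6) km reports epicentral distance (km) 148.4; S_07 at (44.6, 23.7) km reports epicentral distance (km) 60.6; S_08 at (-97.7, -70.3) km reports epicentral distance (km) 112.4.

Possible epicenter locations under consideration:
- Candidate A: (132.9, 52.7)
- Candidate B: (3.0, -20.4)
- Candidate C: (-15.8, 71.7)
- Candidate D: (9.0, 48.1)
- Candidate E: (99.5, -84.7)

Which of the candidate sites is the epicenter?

Candidate B

For each candidate, compare |candidate − station| to the reported distance:
Candidate A: residuals S_06 11.1, S_07 32.3, S_08 149.0 → max 149.0 km
Candidate B: residuals S_06 0.0, S_07 0.0, S_08 0.0 → max 0.0 km
Candidate C: residuals S_06 91.9, S_07 16.6, S_08 51.5 → max 91.9 km
Candidate D: residuals S_06 67.1, S_07 17.4, S_08 47.0 → max 67.1 km
Candidate E: residuals S_06 89.5, S_07 60.9, S_08 85.3 → max 89.5 km
Only Candidate B has all residuals ≈ 0.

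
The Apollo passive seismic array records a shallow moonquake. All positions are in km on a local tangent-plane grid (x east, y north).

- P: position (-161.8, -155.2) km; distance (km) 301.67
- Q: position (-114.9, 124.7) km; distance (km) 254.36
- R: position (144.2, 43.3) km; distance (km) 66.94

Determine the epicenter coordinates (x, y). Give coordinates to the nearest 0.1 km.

Circle about each station: (x + 161.8)² + (y + 155.2)² = 301.67²; (x + 114.9)² + (y − 124.7)² = 254.36²; (x − 144.2)² + (y − 43.3)² = 66.94².
Subtracting the P equation from the Q and R equations removes the quadratic terms:
93.8 x + 559.8 y = 4791.60
612.0 x + 397.0 y = 58926.08
Solving the 2×2 system: x ≈ 101.8, y ≈ -8.5 km.

x ≈ 101.8 km, y ≈ -8.5 km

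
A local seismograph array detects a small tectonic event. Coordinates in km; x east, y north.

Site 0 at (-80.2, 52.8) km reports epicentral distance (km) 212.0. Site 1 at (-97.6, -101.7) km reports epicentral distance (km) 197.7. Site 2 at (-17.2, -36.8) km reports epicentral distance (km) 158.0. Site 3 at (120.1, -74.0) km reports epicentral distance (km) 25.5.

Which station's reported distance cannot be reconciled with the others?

Site 2

Solve using three stations at a time. Using Site 0, Site 1, Site 3 (subtract circle equations pairwise → linear system) gives (x, y) ≈ (96.5, -64.3).
Distances from that point to each station vs reported:
  Site 0: calculated 212.0 vs reported 212.0 → residual 0.0 km
  Site 1: calculated 197.7 vs reported 197.7 → residual 0.0 km
  Site 2: calculated 117.0 vs reported 158.0 → residual 41.0 km
  Site 3: calculated 25.5 vs reported 25.5 → residual 0.0 km
Site 0, Site 1, Site 3 are mutually consistent (residuals ≈ 0); Site 2 is off by 41.0 km.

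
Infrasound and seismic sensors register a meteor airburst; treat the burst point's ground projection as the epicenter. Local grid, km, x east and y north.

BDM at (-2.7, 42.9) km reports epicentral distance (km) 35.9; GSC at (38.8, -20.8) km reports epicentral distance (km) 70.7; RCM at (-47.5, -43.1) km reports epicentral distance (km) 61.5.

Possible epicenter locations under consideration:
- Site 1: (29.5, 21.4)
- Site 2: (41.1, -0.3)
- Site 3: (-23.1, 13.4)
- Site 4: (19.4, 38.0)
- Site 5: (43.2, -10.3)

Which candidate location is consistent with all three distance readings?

For each candidate, compare |candidate − station| to the reported distance:
Site 1: residuals BDM 2.8, GSC 27.5, RCM 38.9 → max 38.9 km
Site 2: residuals BDM 25.6, GSC 50.1, RCM 36.9 → max 50.1 km
Site 3: residuals BDM 0.0, GSC 0.0, RCM 0.0 → max 0.0 km
Site 4: residuals BDM 13.3, GSC 8.8, RCM 43.6 → max 43.6 km
Site 5: residuals BDM 34.4, GSC 59.3, RCM 34.9 → max 59.3 km
Only Site 3 has all residuals ≈ 0.

Site 3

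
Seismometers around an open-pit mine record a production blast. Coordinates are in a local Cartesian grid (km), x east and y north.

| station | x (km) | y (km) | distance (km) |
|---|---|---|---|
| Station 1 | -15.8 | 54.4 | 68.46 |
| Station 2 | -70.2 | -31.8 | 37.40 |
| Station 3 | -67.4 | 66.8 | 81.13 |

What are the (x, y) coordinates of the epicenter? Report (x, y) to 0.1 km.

Circle about each station: (x + 15.8)² + (y − 54.4)² = 68.46²; (x + 70.2)² + (y + 31.8)² = 37.40²; (x + 67.4)² + (y − 66.8)² = 81.13².
Subtracting pairs of circle equations eliminates x²+y² and gives linear equations (the radical axes):
-108.8 x − 172.4 y = 6018.29
-103.2 x + 24.8 y = 3900.69
Solving the 2×2 system: x ≈ -40.1, y ≈ -9.6 km.

-40.1 km east, -9.6 km north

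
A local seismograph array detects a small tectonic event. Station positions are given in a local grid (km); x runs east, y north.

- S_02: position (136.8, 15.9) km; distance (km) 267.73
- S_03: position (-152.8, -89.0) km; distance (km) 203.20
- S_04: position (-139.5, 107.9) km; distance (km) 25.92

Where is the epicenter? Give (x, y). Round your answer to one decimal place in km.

-113.7 km east, 110.4 km north

Circle about each station: (x − 136.8)² + (y − 15.9)² = 267.73²; (x + 152.8)² + (y + 89.0)² = 203.20²; (x + 139.5)² + (y − 107.9)² = 25.92².
Subtracting pairs of circle equations eliminates x²+y² and gives linear equations (the radical axes):
-579.2 x − 209.8 y = 42690.90
-552.6 x + 184.0 y = 83143.12
Solving the 2×2 system: x ≈ -113.7, y ≈ 110.4 km.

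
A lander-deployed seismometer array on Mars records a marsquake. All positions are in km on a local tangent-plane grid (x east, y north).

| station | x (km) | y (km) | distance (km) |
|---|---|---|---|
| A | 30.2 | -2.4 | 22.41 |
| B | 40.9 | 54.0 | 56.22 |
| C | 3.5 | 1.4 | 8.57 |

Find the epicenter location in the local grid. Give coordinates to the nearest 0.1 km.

(9.9, 7.1)

Circle about each station: (x − 30.2)² + (y + 2.4)² = 22.41²; (x − 40.9)² + (y − 54.0)² = 56.22²; (x − 3.5)² + (y − 1.4)² = 8.57².
Subtracting pairs of circle equations eliminates x²+y² and gives linear equations (the radical axes):
21.4 x + 112.8 y = 1012.53
-53.4 x + 7.6 y = -474.83
Solving the 2×2 system: x ≈ 9.9, y ≈ 7.1 km.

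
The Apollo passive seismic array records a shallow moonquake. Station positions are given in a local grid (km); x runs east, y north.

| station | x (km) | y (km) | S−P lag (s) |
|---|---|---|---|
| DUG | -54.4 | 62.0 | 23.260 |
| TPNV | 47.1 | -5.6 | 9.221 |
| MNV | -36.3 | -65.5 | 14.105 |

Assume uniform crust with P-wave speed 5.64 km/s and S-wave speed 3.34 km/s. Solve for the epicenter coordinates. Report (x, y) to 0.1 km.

Distance from S−P lag: d = Δt · v_P v_S / (v_P − v_S) = Δt · (5.64·3.34)/(5.64−3.34) ≈ 8.1903·Δt.
So d_DUG = 190.51, d_TPNV = 75.52, d_MNV = 115.52 km.
Circle about each station: (x + 54.4)² + (y − 62.0)² = 190.51²; (x − 47.1)² + (y + 5.6)² = 75.52²; (x + 36.3)² + (y + 65.5)² = 115.52².
Subtracting pairs of circle equations eliminates x²+y² and gives linear equations (the radical axes):
203.0 x − 135.2 y = 26037.20
36.2 x − 255.0 y = 21753.77
Solving the 2×2 system: x ≈ 78.9, y ≈ -74.1 km.

78.9 km east, -74.1 km north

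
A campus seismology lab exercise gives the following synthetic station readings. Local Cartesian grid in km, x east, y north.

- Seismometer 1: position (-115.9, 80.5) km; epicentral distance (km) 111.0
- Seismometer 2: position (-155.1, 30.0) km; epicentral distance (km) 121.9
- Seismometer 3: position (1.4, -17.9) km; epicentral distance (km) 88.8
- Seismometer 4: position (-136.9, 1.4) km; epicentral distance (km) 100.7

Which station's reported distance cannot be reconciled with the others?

Solve using three stations at a time. Using Seismometer 1, Seismometer 2, Seismometer 4 (subtract circle equations pairwise → linear system) gives (x, y) ≈ (-36.0, 3.2).
Distances from that point to each station vs reported:
  Seismometer 1: calculated 111.2 vs reported 111.0 → residual 0.2 km
  Seismometer 2: calculated 122.0 vs reported 121.9 → residual 0.1 km
  Seismometer 3: calculated 43.0 vs reported 88.8 → residual 45.8 km
  Seismometer 4: calculated 100.9 vs reported 100.7 → residual 0.2 km
Seismometer 1, Seismometer 2, Seismometer 4 are mutually consistent (residuals ≈ 0); Seismometer 3 is off by 45.8 km.

Seismometer 3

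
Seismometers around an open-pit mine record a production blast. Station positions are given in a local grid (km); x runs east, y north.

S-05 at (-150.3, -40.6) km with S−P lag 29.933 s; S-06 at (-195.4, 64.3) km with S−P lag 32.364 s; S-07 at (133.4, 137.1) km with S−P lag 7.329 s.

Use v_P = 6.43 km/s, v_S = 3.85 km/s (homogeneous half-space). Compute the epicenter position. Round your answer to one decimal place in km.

Distance from S−P lag: d = Δt · v_P v_S / (v_P − v_S) = Δt · (6.43·3.85)/(6.43−3.85) ≈ 9.5952·Δt.
So d_S-05 = 287.21, d_S-06 = 310.54, d_S-07 = 70.32 km.
Circle about each station: (x + 150.3)² + (y + 40.6)² = 287.21²; (x + 195.4)² + (y − 64.3)² = 310.54²; (x − 133.4)² + (y − 137.1)² = 70.32².
Subtracting pairs of circle equations eliminates x²+y² and gives linear equations (the radical axes):
-90.2 x + 209.8 y = 4131.69
567.4 x + 355.4 y = 89898.20
Solving the 2×2 system: x ≈ 115.1, y ≈ 69.2 km.
Check against S-05 (with the unrounded x, y): √((x + 150.3)²+(y + 40.6)²) = 287.21 ≈ 287.21 km. ✓

115.1 km east, 69.2 km north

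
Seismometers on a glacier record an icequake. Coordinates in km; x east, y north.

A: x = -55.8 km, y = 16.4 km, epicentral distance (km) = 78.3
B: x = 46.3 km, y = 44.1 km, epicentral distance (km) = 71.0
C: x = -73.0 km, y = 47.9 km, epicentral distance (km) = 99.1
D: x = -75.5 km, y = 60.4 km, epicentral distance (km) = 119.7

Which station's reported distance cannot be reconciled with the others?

Solve using three stations at a time. Using A, B, D (subtract circle equations pairwise → linear system) gives (x, y) ≈ (14.0, -19.1).
Distances from that point to each station vs reported:
  A: calculated 78.3 vs reported 78.3 → residual 0.0 km
  B: calculated 71.0 vs reported 71.0 → residual 0.0 km
  C: calculated 109.8 vs reported 99.1 → residual 10.7 km
  D: calculated 119.7 vs reported 119.7 → residual 0.0 km
A, B, D are mutually consistent (residuals ≈ 0); C is off by 10.7 km.

C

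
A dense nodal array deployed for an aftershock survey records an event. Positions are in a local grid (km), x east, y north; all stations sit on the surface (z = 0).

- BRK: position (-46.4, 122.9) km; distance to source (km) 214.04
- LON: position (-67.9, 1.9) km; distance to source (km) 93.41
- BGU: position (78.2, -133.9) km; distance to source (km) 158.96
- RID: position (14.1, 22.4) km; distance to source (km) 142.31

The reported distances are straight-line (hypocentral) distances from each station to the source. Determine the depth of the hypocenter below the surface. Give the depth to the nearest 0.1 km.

Each station gives a sphere (x−x_i)² + (y−y_i)² + z² = d_i² (stations at z=0).
Subtracting the BRK sphere from LON and BGU: z² cancels, leaving linear equations in x and y:
-43.0 x − 242.0 y = 24444.34
249.2 x − 513.6 y = 27331.92
Solving: x ≈ -72.099, y ≈ -88.199 km (keep extra digits for the depth step; rounded: -72.1, -88.2).
Then from the BRK sphere: z² = 214.04² − (x + 46.4)² − (y − 122.9)² with x = -72.099, y = -88.199, so z ≈ 24.288 ≈ 24.3 km.
Check against RID (with the unrounded solution): distance 142.31 ≈ 142.31 km. ✓

depth ≈ 24.3 km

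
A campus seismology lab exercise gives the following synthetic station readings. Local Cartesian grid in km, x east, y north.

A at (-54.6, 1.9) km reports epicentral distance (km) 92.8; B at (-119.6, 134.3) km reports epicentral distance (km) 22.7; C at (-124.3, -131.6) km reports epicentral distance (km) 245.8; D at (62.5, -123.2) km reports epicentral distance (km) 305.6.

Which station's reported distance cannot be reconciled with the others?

Solve using three stations at a time. Using B, C, D (subtract circle equations pairwise → linear system) gives (x, y) ≈ (-130.0, 114.1).
Distances from that point to each station vs reported:
  A: calculated 135.2 vs reported 92.8 → residual 42.4 km
  B: calculated 22.7 vs reported 22.7 → residual 0.0 km
  C: calculated 245.8 vs reported 245.8 → residual 0.0 km
  D: calculated 305.6 vs reported 305.6 → residual 0.0 km
B, C, D are mutually consistent (residuals ≈ 0); A is off by 42.4 km.

A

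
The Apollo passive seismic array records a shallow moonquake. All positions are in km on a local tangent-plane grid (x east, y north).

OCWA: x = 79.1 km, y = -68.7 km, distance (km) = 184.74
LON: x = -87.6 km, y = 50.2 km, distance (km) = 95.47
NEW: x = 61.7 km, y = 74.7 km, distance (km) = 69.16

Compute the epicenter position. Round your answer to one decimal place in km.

Circle about each station: (x − 79.1)² + (y + 68.7)² = 184.74²; (x + 87.6)² + (y − 50.2)² = 95.47²; (x − 61.7)² + (y − 74.7)² = 69.16².
Subtracting pairs of circle equations eliminates x²+y² and gives linear equations (the radical axes):
-333.4 x + 237.8 y = 24231.65
-34.8 x + 286.8 y = 27756.24
Solving the 2×2 system: x ≈ -4.0, y ≈ 96.3 km.

x ≈ -4.0 km, y ≈ 96.3 km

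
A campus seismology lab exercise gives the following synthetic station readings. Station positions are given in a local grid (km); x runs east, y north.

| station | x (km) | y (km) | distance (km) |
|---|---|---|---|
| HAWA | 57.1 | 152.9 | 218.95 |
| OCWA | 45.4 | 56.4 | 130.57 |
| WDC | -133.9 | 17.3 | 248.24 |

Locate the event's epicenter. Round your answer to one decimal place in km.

Circle about each station: (x − 57.1)² + (y − 152.9)² = 218.95²; (x − 45.4)² + (y − 56.4)² = 130.57²; (x + 133.9)² + (y − 17.3)² = 248.24².
Subtracting the HAWA equation from the OCWA and WDC equations removes the quadratic terms:
-23.4 x − 193.0 y = 9493.88
-382.0 x − 271.2 y = -22094.32
Solving the 2×2 system: x ≈ 101.5, y ≈ -61.5 km.

x ≈ 101.5 km, y ≈ -61.5 km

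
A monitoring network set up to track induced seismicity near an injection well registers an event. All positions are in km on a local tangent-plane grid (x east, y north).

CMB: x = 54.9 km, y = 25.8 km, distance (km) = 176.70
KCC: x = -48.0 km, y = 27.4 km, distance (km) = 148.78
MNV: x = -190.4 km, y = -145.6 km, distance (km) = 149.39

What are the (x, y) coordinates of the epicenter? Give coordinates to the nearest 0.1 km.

x ≈ -43.0 km, y ≈ -121.3 km

Circle about each station: (x − 54.9)² + (y − 25.8)² = 176.70²; (x + 48.0)² + (y − 27.4)² = 148.78²; (x + 190.4)² + (y + 145.6)² = 149.39².
Subtracting the CMB equation from the KCC and MNV equations removes the quadratic terms:
-205.8 x + 3.2 y = 8462.51
-490.6 x − 342.8 y = 62677.39
Solving the 2×2 system: x ≈ -43.0, y ≈ -121.3 km.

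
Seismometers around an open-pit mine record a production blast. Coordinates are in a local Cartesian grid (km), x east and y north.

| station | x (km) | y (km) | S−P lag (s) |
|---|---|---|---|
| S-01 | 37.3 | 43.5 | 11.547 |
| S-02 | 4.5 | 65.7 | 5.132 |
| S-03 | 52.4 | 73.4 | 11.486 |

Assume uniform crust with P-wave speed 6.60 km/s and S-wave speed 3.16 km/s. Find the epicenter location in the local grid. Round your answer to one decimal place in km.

(-15.3, 89.7)

Distance from S−P lag: d = Δt · v_P v_S / (v_P − v_S) = Δt · (6.60·3.16)/(6.60−3.16) ≈ 6.0628·Δt.
So d_S-01 = 70.01, d_S-02 = 31.11, d_S-03 = 69.64 km.
Circle about each station: (x − 37.3)² + (y − 43.5)² = 70.01²; (x − 4.5)² + (y − 65.7)² = 31.11²; (x − 52.4)² + (y − 73.4)² = 69.64².
Subtracting the S-01 equation from the S-02 and S-03 equations removes the quadratic terms:
-65.6 x + 44.4 y = 4986.77
30.2 x + 59.8 y = 4901.45
Solving the 2×2 system: x ≈ -15.3, y ≈ 89.7 km.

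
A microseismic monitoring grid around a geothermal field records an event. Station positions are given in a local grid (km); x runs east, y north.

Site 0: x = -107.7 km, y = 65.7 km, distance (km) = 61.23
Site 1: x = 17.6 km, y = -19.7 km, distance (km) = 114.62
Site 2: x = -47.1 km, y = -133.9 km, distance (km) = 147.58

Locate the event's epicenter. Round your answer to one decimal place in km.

Circle about each station: (x + 107.7)² + (y − 65.7)² = 61.23²; (x − 17.6)² + (y + 19.7)² = 114.62²; (x + 47.1)² + (y + 133.9)² = 147.58².
Subtracting the Site 0 equation from the Site 1 and Site 2 equations removes the quadratic terms:
250.6 x − 170.8 y = -24606.56
121.2 x − 399.2 y = -13798.90
Solving the 2×2 system: x ≈ -94.1, y ≈ 6.0 km.

x ≈ -94.1 km, y ≈ 6.0 km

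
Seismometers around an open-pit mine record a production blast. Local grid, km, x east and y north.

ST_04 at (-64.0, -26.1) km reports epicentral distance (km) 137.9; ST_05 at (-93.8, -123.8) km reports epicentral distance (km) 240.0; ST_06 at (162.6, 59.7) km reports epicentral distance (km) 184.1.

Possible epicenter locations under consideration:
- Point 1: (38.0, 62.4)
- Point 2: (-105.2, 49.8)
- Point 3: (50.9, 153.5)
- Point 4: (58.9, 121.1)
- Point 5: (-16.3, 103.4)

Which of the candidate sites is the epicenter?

For each candidate, compare |candidate − station| to the reported distance:
Point 1: residuals ST_04 2.9, ST_05 11.9, ST_06 59.5 → max 59.5 km
Point 2: residuals ST_04 51.5, ST_05 66.0, ST_06 83.9 → max 83.9 km
Point 3: residuals ST_04 75.3, ST_05 72.8, ST_06 38.2 → max 75.3 km
Point 4: residuals ST_04 53.9, ST_05 48.6, ST_06 63.6 → max 63.6 km
Point 5: residuals ST_04 0.1, ST_05 0.1, ST_06 0.1 → max 0.1 km
Only Point 5 has all residuals ≈ 0.

Point 5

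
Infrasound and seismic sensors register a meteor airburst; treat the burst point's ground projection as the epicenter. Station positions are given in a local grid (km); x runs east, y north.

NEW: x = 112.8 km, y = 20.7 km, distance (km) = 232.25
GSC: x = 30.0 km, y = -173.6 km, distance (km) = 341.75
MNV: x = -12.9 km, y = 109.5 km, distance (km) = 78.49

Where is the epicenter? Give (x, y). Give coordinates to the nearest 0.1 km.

Circle about each station: (x − 112.8)² + (y − 20.7)² = 232.25²; (x − 30.0)² + (y + 173.6)² = 341.75²; (x + 12.9)² + (y − 109.5)² = 78.49².
Subtracting the NEW equation from the GSC and MNV equations removes the quadratic terms:
-165.6 x − 388.6 y = -44968.37
-251.4 x + 177.6 y = 46783.71
Solving the 2×2 system: x ≈ -80.2, y ≈ 149.9 km.
Check against NEW (with the unrounded x, y): √((x − 112.8)²+(y − 20.7)²) = 232.25 ≈ 232.25 km. ✓

(-80.2, 149.9)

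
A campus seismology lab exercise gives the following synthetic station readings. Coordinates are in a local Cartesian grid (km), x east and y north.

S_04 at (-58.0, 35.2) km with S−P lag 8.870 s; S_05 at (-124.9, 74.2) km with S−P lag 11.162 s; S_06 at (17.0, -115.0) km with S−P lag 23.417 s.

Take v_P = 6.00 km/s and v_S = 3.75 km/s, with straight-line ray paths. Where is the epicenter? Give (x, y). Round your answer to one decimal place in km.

Distance from S−P lag: d = Δt · v_P v_S / (v_P − v_S) = Δt · (6.00·3.75)/(6.00−3.75) ≈ 10.0000·Δt.
So d_S_04 = 88.70, d_S_05 = 111.62, d_S_06 = 234.17 km.
Circle about each station: (x + 58.0)² + (y − 35.2)² = 88.70²; (x + 124.9)² + (y − 74.2)² = 111.62²; (x − 17.0)² + (y + 115.0)² = 234.17².
Subtracting pairs of circle equations eliminates x²+y² and gives linear equations (the radical axes):
-133.8 x + 78.0 y = 11911.28
150.0 x − 300.4 y = -38056.94
Solving the 2×2 system: x ≈ -21.4, y ≈ 116.0 km.

(-21.4, 116.0)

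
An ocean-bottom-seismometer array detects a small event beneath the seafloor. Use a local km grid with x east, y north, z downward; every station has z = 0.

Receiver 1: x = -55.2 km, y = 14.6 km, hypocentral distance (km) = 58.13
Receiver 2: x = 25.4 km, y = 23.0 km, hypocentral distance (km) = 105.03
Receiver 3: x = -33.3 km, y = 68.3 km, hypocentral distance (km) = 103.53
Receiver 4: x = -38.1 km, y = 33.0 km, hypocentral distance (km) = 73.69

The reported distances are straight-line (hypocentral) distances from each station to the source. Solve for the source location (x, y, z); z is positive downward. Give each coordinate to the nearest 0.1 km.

x ≈ -58.2 km, y ≈ -21.2 km, depth ≈ 45.7 km

Each station gives a sphere (x−x_i)² + (y−y_i)² + z² = d_i² (stations at z=0).
Subtracting the Receiver 1 sphere from Receiver 2 and Receiver 3: z² cancels, leaving linear equations in x and y:
161.2 x + 16.8 y = -9738.24
43.8 x + 107.4 y = -4825.78
Solving: x ≈ -58.202, y ≈ -21.197 km (keep extra digits for the depth step; rounded: -58.2, -21.2).
Then from the Receiver 1 sphere: z² = 58.13² − (x + 55.2)² − (y − 14.6)² with x = -58.202, y = -21.197, so z ≈ 45.702 ≈ 45.7 km.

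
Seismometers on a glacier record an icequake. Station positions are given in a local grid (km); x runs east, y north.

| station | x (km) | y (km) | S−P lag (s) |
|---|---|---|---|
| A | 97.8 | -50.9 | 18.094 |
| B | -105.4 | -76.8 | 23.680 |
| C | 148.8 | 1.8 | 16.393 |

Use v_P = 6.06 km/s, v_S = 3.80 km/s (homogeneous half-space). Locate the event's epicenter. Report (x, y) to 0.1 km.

Distance from S−P lag: d = Δt · v_P v_S / (v_P − v_S) = Δt · (6.06·3.80)/(6.06−3.80) ≈ 10.1894·Δt.
So d_A = 184.37, d_B = 241.28, d_C = 167.03 km.
Circle about each station: (x − 97.8)² + (y + 50.9)² = 184.37²; (x + 105.4)² + (y + 76.8)² = 241.28²; (x − 148.8)² + (y − 1.8)² = 167.03².
Subtracting the A equation from the B and C equations removes the quadratic terms:
-406.4 x − 51.8 y = -19371.99
102.0 x + 105.4 y = 16082.31
Solving the 2×2 system: x ≈ 32.2, y ≈ 121.4 km.

x ≈ 32.2 km, y ≈ 121.4 km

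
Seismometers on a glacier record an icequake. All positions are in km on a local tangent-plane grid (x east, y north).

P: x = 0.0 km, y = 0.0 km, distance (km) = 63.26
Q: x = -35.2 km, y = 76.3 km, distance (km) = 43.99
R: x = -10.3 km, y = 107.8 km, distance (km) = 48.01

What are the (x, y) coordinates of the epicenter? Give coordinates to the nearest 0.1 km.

Circle about each station: x² + y² = 63.26²; (x + 35.2)² + (y − 76.3)² = 43.99²; (x + 10.3)² + (y − 107.8)² = 48.01².
Subtracting the P equation from the Q and R equations removes the quadratic terms:
-70.4 x + 152.6 y = 9127.44
-20.6 x + 215.6 y = 13423.80
Solving the 2×2 system: x ≈ 6.7, y ≈ 62.9 km.
Check against P (with the unrounded x, y): √(x²+y²) = 63.26 ≈ 63.26 km. ✓

(6.7, 62.9)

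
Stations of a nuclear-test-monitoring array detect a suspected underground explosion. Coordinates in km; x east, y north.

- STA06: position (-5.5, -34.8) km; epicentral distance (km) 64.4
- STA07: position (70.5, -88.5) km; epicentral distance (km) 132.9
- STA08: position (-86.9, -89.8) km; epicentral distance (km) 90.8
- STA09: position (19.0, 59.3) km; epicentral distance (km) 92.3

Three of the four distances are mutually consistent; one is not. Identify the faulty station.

Solve using three stations at a time. Using STA07, STA08, STA09 (subtract circle equations pairwise → linear system) gives (x, y) ≈ (-38.7, -12.8).
Distances from that point to each station vs reported:
  STA06: calculated 39.9 vs reported 64.4 → residual 24.5 km
  STA07: calculated 132.9 vs reported 132.9 → residual 0.0 km
  STA08: calculated 90.8 vs reported 90.8 → residual 0.0 km
  STA09: calculated 92.3 vs reported 92.3 → residual 0.0 km
STA07, STA08, STA09 are mutually consistent (residuals ≈ 0); STA06 is off by 24.5 km.

STA06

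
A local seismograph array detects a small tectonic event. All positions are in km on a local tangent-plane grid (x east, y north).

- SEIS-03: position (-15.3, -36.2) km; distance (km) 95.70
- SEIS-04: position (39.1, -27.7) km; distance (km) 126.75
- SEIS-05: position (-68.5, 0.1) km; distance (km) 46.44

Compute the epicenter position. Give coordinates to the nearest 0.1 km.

(-63.8, 46.3)

Circle about each station: (x + 15.3)² + (y + 36.2)² = 95.70²; (x − 39.1)² + (y + 27.7)² = 126.75²; (x + 68.5)² + (y − 0.1)² = 46.44².
Subtracting pairs of circle equations eliminates x²+y² and gives linear equations (the radical axes):
108.8 x + 17.0 y = -6155.50
-106.4 x + 72.6 y = 10149.55
Solving the 2×2 system: x ≈ -63.8, y ≈ 46.3 km.
Check against SEIS-03 (with the unrounded x, y): √((x + 15.3)²+(y + 36.2)²) = 95.69 ≈ 95.70 km. ✓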